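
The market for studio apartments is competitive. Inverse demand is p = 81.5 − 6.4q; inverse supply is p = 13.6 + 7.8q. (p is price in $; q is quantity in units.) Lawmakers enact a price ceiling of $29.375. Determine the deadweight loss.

$54.06

Competitive equilibrium: 81.5 − 6.4q = 13.6 + 7.8q → q* = 4.7817, p* = 50.8972.
At the ceiling p = 29.375, quantity supplied = (29.375 − 13.6)/7.8 = 2.0224.
Willingness to pay at q' = 2.0224: 81.5 − 6.4·2.0224 = 68.5566.
Δq = 4.7817 − 2.0224 = 2.7593; wedge = 68.5566 − 29.375 = 39.1816.
Welfare loss = ½ × 2.7593 × 39.1816 = $54.06.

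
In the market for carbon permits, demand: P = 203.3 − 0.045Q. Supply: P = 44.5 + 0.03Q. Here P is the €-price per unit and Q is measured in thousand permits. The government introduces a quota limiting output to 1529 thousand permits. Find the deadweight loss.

Competitive equilibrium: 203.3 − 0.045Q = 44.5 + 0.03Q → Q* = 2117.3333, P* = 108.02.
At Q = 1529: demand price = 203.3 − 0.045·1529 = 134.495; supply price = 44.5 + 0.03·1529 = 90.37.
ΔQ = 2117.3333 − 1529 = 588.3333; wedge = 134.495 − 90.37 = 44.125.
The triangle = ½ × 588.3333 × 44.125 = €12980.10 thousand.

€12980.10 thousand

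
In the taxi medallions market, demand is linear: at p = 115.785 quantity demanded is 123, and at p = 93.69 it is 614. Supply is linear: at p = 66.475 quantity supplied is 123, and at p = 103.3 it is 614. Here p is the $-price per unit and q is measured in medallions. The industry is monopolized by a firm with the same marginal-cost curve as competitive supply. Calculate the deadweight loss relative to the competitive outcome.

$1272.20

Demand slope = (93.69 − 115.785)/(614 − 123) = −0.045, so p = 121.32 − 0.045q.
Supply slope = (103.3 − 66.475)/(614 − 123) = 0.075, so p = 57.25 + 0.075q.
Competitive equilibrium: 121.32 − 0.045q = 57.25 + 0.075q → q* = 533.91667, p* = 97.29375.
Marginal revenue: MR = 121.32 − 0.09q. Set MR = MC: 121.32 − 0.09q = 57.25 + 0.075q → q_m = 388.30303.
Price p_m = 121.32 − 0.045·388.30303 = 103.84636; MC(q_m) = 57.25 + 0.075·388.30303 = 86.37273.
Competitive q* = 533.91667, so Δq = 145.61364; wedge = 103.84636 − 86.37273 = 17.47363.
DWL = ½ × 145.61364 × 17.47363 = $1272.20.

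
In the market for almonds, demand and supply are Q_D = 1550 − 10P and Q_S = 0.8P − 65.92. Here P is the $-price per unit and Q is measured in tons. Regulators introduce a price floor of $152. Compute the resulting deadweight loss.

In inverse form: demand P = 155 − 0.1Q, supply P = 82.4 + 1.25Q.
Competitive equilibrium: 155 − 0.1Q = 82.4 + 1.25Q → Q* = 53.7778, P* = 149.6222.
At the floor P = 152, quantity demanded = (155 − 152)/0.1 = 30.
Sellers' marginal cost at Q' = 30: 82.4 + 1.25·30 = 119.9.
ΔQ = 53.7778 − 30 = 23.7778; wedge = 152 − 119.9 = 32.1.
Deadweight loss = ½ × 23.7778 × 32.1 = $381.63.

$381.63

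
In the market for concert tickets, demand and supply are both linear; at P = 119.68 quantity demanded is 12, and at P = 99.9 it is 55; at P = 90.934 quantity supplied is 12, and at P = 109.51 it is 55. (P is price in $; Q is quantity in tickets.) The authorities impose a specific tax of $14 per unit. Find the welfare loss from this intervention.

$109.87

Demand slope = (99.9 − 119.68)/(55 − 12) = −0.46, so P = 125.2 − 0.46Q.
Supply slope = (109.51 − 90.934)/(55 − 12) = 0.432, so P = 85.75 + 0.432Q.
Competitive equilibrium: 125.2 − 0.46Q = 85.75 + 0.432Q → Q* = 44.2265, P* = 104.8558.
With the tax, the buyer price exceeds the seller price by 14: (125.2 − 0.46Q) − (85.75 + 0.432Q) = 14 → Q' = 28.5314.
ΔQ = 44.2265 − 28.5314 = 15.6951; the wedge equals the tax, 14.
Welfare loss = ½ × 15.6951 × 14 = $109.87.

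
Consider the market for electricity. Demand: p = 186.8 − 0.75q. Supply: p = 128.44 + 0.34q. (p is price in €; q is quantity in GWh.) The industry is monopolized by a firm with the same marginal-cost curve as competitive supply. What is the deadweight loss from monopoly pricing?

Competitive equilibrium: 186.8 − 0.75q = 128.44 + 0.34q → q* = 53.5413, p* = 146.644.
Marginal revenue: MR = 186.8 − 1.5q. Set MR = MC: 186.8 − 1.5q = 128.44 + 0.34q → q_m = 31.7174.
Price p_m = 186.8 − 0.75·31.7174 = 163.012; MC(q_m) = 128.44 + 0.34·31.7174 = 139.2239.
Competitive q* = 53.5413, so Δq = 21.8239; wedge = 163.012 − 139.2239 = 23.7881.
DWL = ½ × 21.8239 × 23.7881 = €259.57.

€259.57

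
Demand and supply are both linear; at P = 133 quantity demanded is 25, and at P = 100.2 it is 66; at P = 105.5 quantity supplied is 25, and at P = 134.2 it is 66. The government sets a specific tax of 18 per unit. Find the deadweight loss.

Demand slope = (100.2 − 133)/(66 − 25) = −0.8, so P = 153 − 0.8Q.
Supply slope = (134.2 − 105.5)/(66 − 25) = 0.7, so P = 88 + 0.7Q.
Competitive equilibrium: 153 − 0.8Q = 88 + 0.7Q → Q* = 43.3333, P* = 118.3333.
With the tax, the buyer price exceeds the seller price by 18: (153 − 0.8Q) − (88 + 0.7Q) = 18 → Q' = 31.3333.
ΔQ = 43.3333 − 31.3333 = 12; the wedge equals the tax, 18.
Welfare loss = ½ × 12 × 18 = 108.

108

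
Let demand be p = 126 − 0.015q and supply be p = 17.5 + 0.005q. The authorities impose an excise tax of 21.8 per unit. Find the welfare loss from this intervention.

11881

Competitive equilibrium: 126 − 0.015q = 17.5 + 0.005q → q* = 5425, p* = 44.625.
With the tax, the buyer price exceeds the seller price by 21.8: (126 − 0.015q) − (17.5 + 0.005q) = 21.8 → q' = 4335.
Δq = 5425 − 4335 = 1090; the wedge equals the tax, 21.8.
DWL = ½ × 1090 × 21.8 = 11881.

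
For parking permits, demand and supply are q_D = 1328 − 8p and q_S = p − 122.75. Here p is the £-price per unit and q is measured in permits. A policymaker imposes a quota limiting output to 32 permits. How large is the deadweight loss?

In inverse form: demand p = 166 − 0.125q, supply p = 122.75 + q.
Competitive equilibrium: 166 − 0.125q = 122.75 + q → q* = 38.4444, p* = 161.1944.
At q = 32: demand price = 166 − 0.125·32 = 162; supply price = 122.75 + 1·32 = 154.75.
Δq = 38.4444 − 32 = 6.4444; wedge = 162 − 154.75 = 7.25.
Deadweight loss = ½ × 6.4444 × 7.25 = £23.36.

£23.36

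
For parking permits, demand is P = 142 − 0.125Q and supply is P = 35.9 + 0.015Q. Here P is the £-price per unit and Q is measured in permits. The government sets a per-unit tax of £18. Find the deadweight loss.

£1157.14

Competitive equilibrium: 142 − 0.125Q = 35.9 + 0.015Q → Q* = 757.8571, P* = 47.2679.
With the tax, the buyer price exceeds the seller price by 18: (142 − 0.125Q) − (35.9 + 0.015Q) = 18 → Q' = 629.2857.
ΔQ = 757.8571 − 629.2857 = 128.5714; the wedge equals the tax, 18.
Deadweight loss = ½ × 128.5714 × 18 = £1157.14.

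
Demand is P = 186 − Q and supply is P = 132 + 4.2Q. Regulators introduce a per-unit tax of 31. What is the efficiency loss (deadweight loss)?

Competitive equilibrium: 186 − Q = 132 + 4.2Q → Q* = 10.3846, P* = 175.6154.
With the tax, the buyer price exceeds the seller price by 31: (186 − Q) − (132 + 4.2Q) = 31 → Q' = 4.4231.
ΔQ = 10.3846 − 4.4231 = 5.9615; the wedge equals the tax, 31.
Welfare loss = ½ × 5.9615 × 31 = 92.40.

92.40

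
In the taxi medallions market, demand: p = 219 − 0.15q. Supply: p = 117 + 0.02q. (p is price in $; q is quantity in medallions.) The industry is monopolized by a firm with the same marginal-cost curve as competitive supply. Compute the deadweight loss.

Competitive equilibrium: 219 − 0.15q = 117 + 0.02q → q* = 600, p* = 129.
Marginal revenue: MR = 219 − 0.3q. Set MR = MC: 219 − 0.3q = 117 + 0.02q → q_m = 318.75.
Price p_m = 219 − 0.15·318.75 = 171.1875; MC(q_m) = 117 + 0.02·318.75 = 123.375.
Competitive q* = 600, so Δq = 281.25; wedge = 171.1875 − 123.375 = 47.8125.
Deadweight loss = ½ × 281.25 × 47.8125 = $6723.63.

$6723.63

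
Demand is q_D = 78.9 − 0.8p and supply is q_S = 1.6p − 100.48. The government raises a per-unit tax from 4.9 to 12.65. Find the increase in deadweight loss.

36.27

In inverse form: demand p = 98.625 − 1.25q, supply p = 62.8 + 0.625q.
Competitive equilibrium: 98.625 − 1.25q = 62.8 + 0.625q → q* = 19.1067, p* = 74.7417.
For a per-unit tax t: Δq = t/1.875, so DWL = ½·t·(t/1.875) = t²/3.75.
At t = 4.9: DWL = 6.403. At t = 12.65: DWL = 42.673.
Increase = 42.673 − 6.403 = 36.27.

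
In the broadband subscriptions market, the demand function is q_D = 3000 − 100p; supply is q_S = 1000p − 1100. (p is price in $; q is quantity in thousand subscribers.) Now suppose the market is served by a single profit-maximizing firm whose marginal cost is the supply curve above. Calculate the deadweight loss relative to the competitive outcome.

$8608.64 thousand

In inverse form: demand p = 30 − 0.01q, supply p = 1.1 + 0.001q.
Competitive equilibrium: 30 − 0.01q = 1.1 + 0.001q → q* = 2627.27273, p* = 3.72727.
Marginal revenue: MR = 30 − 0.02q. Set MR = MC: 30 − 0.02q = 1.1 + 0.001q → q_m = 1376.19048.
Price p_m = 30 − 0.01·1376.19048 = 16.2381; MC(q_m) = 1.1 + 0.001·1376.19048 = 2.47619.
Competitive q* = 2627.27273, so Δq = 1251.08225; wedge = 16.2381 − 2.47619 = 13.76191.
DWL = ½ × 1251.08225 × 13.76191 = $8608.64 thousand.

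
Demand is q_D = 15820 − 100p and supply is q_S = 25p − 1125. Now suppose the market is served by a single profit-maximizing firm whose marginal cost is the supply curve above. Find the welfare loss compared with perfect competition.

In inverse form: demand p = 158.2 − 0.01q, supply p = 45 + 0.04q.
Competitive equilibrium: 158.2 − 0.01q = 45 + 0.04q → q* = 2264, p* = 135.56.
Marginal revenue: MR = 158.2 − 0.02q. Set MR = MC: 158.2 − 0.02q = 45 + 0.04q → q_m = 1886.66667.
Price p_m = 158.2 − 0.01·1886.66667 = 139.33333; MC(q_m) = 45 + 0.04·1886.66667 = 120.46667.
Competitive q* = 2264, so Δq = 377.33333; wedge = 139.33333 − 120.46667 = 18.86666.
The triangle = ½ × 377.33333 × 18.86666 = 3559.51.

3559.51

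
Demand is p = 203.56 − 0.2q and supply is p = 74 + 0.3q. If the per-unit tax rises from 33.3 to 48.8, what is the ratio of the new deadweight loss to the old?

Competitive equilibrium: 203.56 − 0.2q = 74 + 0.3q → q* = 259.12, p* = 151.736.
For a per-unit tax t: Δq = t/0.5, so DWL = ½·t·(t/0.5) = t²/1.
At t = 33.3: DWL = 1108.89. At t = 48.8: DWL = 2381.44.
Ratio = (48.8/33.3)² = 2.148.

2.148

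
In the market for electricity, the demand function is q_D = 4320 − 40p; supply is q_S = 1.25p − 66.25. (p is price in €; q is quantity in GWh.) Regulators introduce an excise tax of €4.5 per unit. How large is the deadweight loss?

€12.27

In inverse form: demand p = 108 − 0.025q, supply p = 53 + 0.8q.
Competitive equilibrium: 108 − 0.025q = 53 + 0.8q → q* = 66.6667, p* = 106.3333.
With the tax, the buyer price exceeds the seller price by 4.5: (108 − 0.025q) − (53 + 0.8q) = 4.5 → q' = 61.2121.
Δq = 66.6667 − 61.2121 = 5.4546; the wedge equals the tax, 4.5.
Welfare loss = ½ × 5.4546 × 4.5 = €12.27.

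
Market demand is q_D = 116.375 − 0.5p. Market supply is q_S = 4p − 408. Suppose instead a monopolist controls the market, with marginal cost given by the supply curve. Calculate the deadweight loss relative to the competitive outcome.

In inverse form: demand p = 232.75 − 2q, supply p = 102 + 0.25q.
Competitive equilibrium: 232.75 − 2q = 102 + 0.25q → q* = 58.1111, p* = 116.5278.
Marginal revenue: MR = 232.75 − 4q. Set MR = MC: 232.75 − 4q = 102 + 0.25q → q_m = 30.7647.
Price p_m = 232.75 − 2·30.7647 = 171.2206; MC(q_m) = 102 + 0.25·30.7647 = 109.6912.
Competitive q* = 58.1111, so Δq = 27.3464; wedge = 171.2206 − 109.6912 = 61.5294.
The triangle = ½ × 27.3464 × 61.5294 = 841.30.

841.30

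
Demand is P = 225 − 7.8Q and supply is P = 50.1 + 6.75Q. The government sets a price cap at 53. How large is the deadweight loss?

977.40

Competitive equilibrium: 225 − 7.8Q = 50.1 + 6.75Q → Q* = 12.02062, P* = 131.23918.
At the ceiling P = 53, quantity supplied = (53 − 50.1)/6.75 = 0.42963.
Willingness to pay at Q' = 0.42963: 225 − 7.8·0.42963 = 221.64889.
ΔQ = 12.02062 − 0.42963 = 11.59099; wedge = 221.64889 − 53 = 168.64889.
Welfare loss = ½ × 11.59099 × 168.64889 = 977.40.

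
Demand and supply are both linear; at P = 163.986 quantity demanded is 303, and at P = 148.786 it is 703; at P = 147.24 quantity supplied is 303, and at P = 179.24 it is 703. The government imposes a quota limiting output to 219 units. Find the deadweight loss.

3011.22

Demand slope = (148.786 − 163.986)/(703 − 303) = −0.038, so P = 175.5 − 0.038Q.
Supply slope = (179.24 − 147.24)/(703 − 303) = 0.08, so P = 123 + 0.08Q.
Competitive equilibrium: 175.5 − 0.038Q = 123 + 0.08Q → Q* = 444.91525, P* = 158.59322.
At Q = 219: demand price = 175.5 − 0.038·219 = 167.178; supply price = 123 + 0.08·219 = 140.52.
ΔQ = 444.91525 − 219 = 225.91525; wedge = 167.178 − 140.52 = 26.658.
The triangle = ½ × 225.91525 × 26.658 = 3011.22.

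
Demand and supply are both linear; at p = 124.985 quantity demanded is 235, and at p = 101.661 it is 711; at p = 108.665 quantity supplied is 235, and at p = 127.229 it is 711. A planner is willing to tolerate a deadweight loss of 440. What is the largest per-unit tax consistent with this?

Demand slope = (101.661 − 124.985)/(711 − 235) = −0.049, so p = 136.5 − 0.049q.
Supply slope = (127.229 − 108.665)/(711 − 235) = 0.039, so p = 99.5 + 0.039q.
Competitive equilibrium: 136.5 − 0.049q = 99.5 + 0.039q → q* = 420.4545, p* = 115.8977.
A tax t gives Δq = t/0.088 and wedge t, so DWL = t²/0.176.
t²/0.176 = 440 → t² = 77.44 → t = 8.8.

8.8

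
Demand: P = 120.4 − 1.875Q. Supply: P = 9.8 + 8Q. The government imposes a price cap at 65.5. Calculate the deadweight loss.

88.66

Competitive equilibrium: 120.4 − 1.875Q = 9.8 + 8Q → Q* = 11.2, P* = 99.4.
At the ceiling P = 65.5, quantity supplied = (65.5 − 9.8)/8 = 6.9625.
Willingness to pay at Q' = 6.9625: 120.4 − 1.875·6.9625 = 107.3453.
ΔQ = 11.2 − 6.9625 = 4.2375; wedge = 107.3453 − 65.5 = 41.8453.
DWL = ½ × 4.2375 × 41.8453 = 88.66.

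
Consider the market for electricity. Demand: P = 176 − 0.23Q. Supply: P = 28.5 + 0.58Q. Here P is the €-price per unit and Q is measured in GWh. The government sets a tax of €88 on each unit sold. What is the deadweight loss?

Competitive equilibrium: 176 − 0.23Q = 28.5 + 0.58Q → Q* = 182.0988, P* = 134.1173.
With the tax, the buyer price exceeds the seller price by 88: (176 − 0.23Q) − (28.5 + 0.58Q) = 88 → Q' = 73.4568.
ΔQ = 182.0988 − 73.4568 = 108.642; the wedge equals the tax, 88.
DWL = ½ × 108.642 × 88 = €4780.25.

€4780.25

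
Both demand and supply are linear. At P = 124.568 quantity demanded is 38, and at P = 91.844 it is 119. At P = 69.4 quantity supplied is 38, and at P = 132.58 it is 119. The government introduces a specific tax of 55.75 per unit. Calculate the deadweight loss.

1312.53

Demand slope = (91.844 − 124.568)/(119 − 38) = −0.404, so P = 139.92 − 0.404Q.
Supply slope = (132.58 − 69.4)/(119 − 38) = 0.78, so P = 39.76 + 0.78Q.
Competitive equilibrium: 139.92 − 0.404Q = 39.76 + 0.78Q → Q* = 84.5946, P* = 105.7438.
With the tax, the buyer price exceeds the seller price by 55.75: (139.92 − 0.404Q) − (39.76 + 0.78Q) = 55.75 → Q' = 37.5084.
ΔQ = 84.5946 − 37.5084 = 47.0862; the wedge equals the tax, 55.75.
The triangle = ½ × 47.0862 × 55.75 = 1312.53.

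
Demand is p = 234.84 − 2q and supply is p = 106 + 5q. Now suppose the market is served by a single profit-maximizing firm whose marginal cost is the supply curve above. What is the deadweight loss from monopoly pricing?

Competitive equilibrium: 234.84 − 2q = 106 + 5q → q* = 18.4057, p* = 198.0286.
Marginal revenue: MR = 234.84 − 4q. Set MR = MC: 234.84 − 4q = 106 + 5q → q_m = 14.3156.
Price p_m = 234.84 − 2·14.3156 = 206.2088; MC(q_m) = 106 + 5·14.3156 = 177.578.
Competitive q* = 18.4057, so Δq = 4.0901; wedge = 206.2088 − 177.578 = 28.6308.
DWL = ½ × 4.0901 × 28.6308 = 58.55.

58.55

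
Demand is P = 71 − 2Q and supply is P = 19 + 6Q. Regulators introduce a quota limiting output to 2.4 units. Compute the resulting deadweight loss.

Competitive equilibrium: 71 − 2Q = 19 + 6Q → Q* = 6.5, P* = 58.
At Q = 2.4: demand price = 71 − 2·2.4 = 66.2; supply price = 19 + 6·2.4 = 33.4.
ΔQ = 6.5 − 2.4 = 4.1; wedge = 66.2 − 33.4 = 32.8.
DWL = ½ × 4.1 × 32.8 = 67.24.

67.24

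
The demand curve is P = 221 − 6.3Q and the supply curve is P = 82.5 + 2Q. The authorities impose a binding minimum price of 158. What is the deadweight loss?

185.56

Competitive equilibrium: 221 − 6.3Q = 82.5 + 2Q → Q* = 16.6867, P* = 115.8735.
At the floor P = 158, quantity demanded = (221 − 158)/6.3 = 10.
Sellers' marginal cost at Q' = 10: 82.5 + 2·10 = 102.5.
ΔQ = 16.6867 − 10 = 6.6867; wedge = 158 − 102.5 = 55.5.
Welfare loss = ½ × 6.6867 × 55.5 = 185.56.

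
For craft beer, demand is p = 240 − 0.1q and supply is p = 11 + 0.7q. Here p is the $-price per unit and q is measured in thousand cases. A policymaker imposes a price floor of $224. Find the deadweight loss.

$6375.625 thousand

Competitive equilibrium: 240 − 0.1q = 11 + 0.7q → q* = 286.25, p* = 211.375.
At the floor p = 224, quantity demanded = (240 − 224)/0.1 = 160.
Sellers' marginal cost at q' = 160: 11 + 0.7·160 = 123.
Δq = 286.25 − 160 = 126.25; wedge = 224 − 123 = 101.
The triangle = ½ × 126.25 × 101 = $6375.625 thousand.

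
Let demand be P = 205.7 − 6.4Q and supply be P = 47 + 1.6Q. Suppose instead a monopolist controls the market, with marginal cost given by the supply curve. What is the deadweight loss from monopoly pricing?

310.93

Competitive equilibrium: 205.7 − 6.4Q = 47 + 1.6Q → Q* = 19.8375, P* = 78.74.
Marginal revenue: MR = 205.7 − 12.8Q. Set MR = MC: 205.7 − 12.8Q = 47 + 1.6Q → Q_m = 11.02083.
Price P_m = 205.7 − 6.4·11.02083 = 135.16669; MC(Q_m) = 47 + 1.6·11.02083 = 64.63333.
Competitive Q* = 19.8375, so ΔQ = 8.81667; wedge = 135.16669 − 64.63333 = 70.53336.
Deadweight loss = ½ × 8.81667 × 70.53336 = 310.93.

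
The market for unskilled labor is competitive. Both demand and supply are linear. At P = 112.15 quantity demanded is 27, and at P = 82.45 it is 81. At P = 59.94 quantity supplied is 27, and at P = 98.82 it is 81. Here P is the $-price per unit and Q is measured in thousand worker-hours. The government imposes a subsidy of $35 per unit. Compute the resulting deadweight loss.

$482.28 thousand

Demand slope = (82.45 − 112.15)/(81 − 27) = −0.55, so P = 127 − 0.55Q.
Supply slope = (98.82 − 59.94)/(81 − 27) = 0.72, so P = 40.5 + 0.72Q.
Competitive equilibrium: 127 − 0.55Q = 40.5 + 0.72Q → Q* = 68.1102, P* = 89.5394.
The subsidy lowers effective supply by 35: P = 5.5 + 0.72Q.
New quantity: 127 − 0.55Q = 5.5 + 0.72Q → Q' = 95.6693.
Overproduction ΔQ = 95.6693 − 68.1102 = 27.5591; wedge = subsidy = 35.
The triangle = ½ × 27.5591 × 35 = $482.28 thousand.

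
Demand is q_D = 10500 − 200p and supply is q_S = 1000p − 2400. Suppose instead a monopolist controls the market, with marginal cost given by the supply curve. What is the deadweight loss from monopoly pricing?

In inverse form: demand p = 52.5 − 0.005q, supply p = 2.4 + 0.001q.
Competitive equilibrium: 52.5 − 0.005q = 2.4 + 0.001q → q* = 8350, p* = 10.75.
Marginal revenue: MR = 52.5 − 0.01q. Set MR = MC: 52.5 − 0.01q = 2.4 + 0.001q → q_m = 4554.545455.
Price p_m = 52.5 − 0.005·4554.545455 = 29.727273; MC(q_m) = 2.4 + 0.001·4554.545455 = 6.954545.
Competitive q* = 8350, so Δq = 3795.454545; wedge = 29.727273 − 6.954545 = 22.772728.
Welfare loss = ½ × 3795.454545 × 22.772728 = 43216.43.

43216.43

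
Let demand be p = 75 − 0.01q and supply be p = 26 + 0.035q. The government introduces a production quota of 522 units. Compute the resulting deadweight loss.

7230.67

Competitive equilibrium: 75 − 0.01q = 26 + 0.035q → q* = 1088.8889, p* = 64.1111.
At q = 522: demand price = 75 − 0.01·522 = 69.78; supply price = 26 + 0.035·522 = 44.27.
Δq = 1088.8889 − 522 = 566.8889; wedge = 69.78 − 44.27 = 25.51.
The triangle = ½ × 566.8889 × 25.51 = 7230.67.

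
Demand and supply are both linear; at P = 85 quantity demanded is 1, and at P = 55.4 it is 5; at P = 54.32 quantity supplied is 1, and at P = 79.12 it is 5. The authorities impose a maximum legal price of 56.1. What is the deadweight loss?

Demand slope = (55.4 − 85)/(5 − 1) = −7.4, so P = 92.4 − 7.4Q.
Supply slope = (79.12 − 54.32)/(5 − 1) = 6.2, so P = 48.12 + 6.2Q.
Competitive equilibrium: 92.4 − 7.4Q = 48.12 + 6.2Q → Q* = 3.2559, P* = 68.3065.
At the ceiling P = 56.1, quantity supplied = (56.1 − 48.12)/6.2 = 1.2871.
Willingness to pay at Q' = 1.2871: 92.4 − 7.4·1.2871 = 82.8755.
ΔQ = 3.2559 − 1.2871 = 1.9688; wedge = 82.8755 − 56.1 = 26.7755.
The triangle = ½ × 1.9688 × 26.7755 = 26.36.

26.36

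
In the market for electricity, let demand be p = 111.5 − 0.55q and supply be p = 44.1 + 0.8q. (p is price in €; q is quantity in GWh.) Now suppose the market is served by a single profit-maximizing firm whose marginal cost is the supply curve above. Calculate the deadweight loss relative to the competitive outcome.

€140.99

Competitive equilibrium: 111.5 − 0.55q = 44.1 + 0.8q → q* = 49.92593, p* = 84.04074.
Marginal revenue: MR = 111.5 − 1.1q. Set MR = MC: 111.5 − 1.1q = 44.1 + 0.8q → q_m = 35.47368.
Price p_m = 111.5 − 0.55·35.47368 = 91.98948; MC(q_m) = 44.1 + 0.8·35.47368 = 72.47894.
Competitive q* = 49.92593, so Δq = 14.45225; wedge = 91.98948 − 72.47894 = 19.51054.
Deadweight loss = ½ × 14.45225 × 19.51054 = €140.99.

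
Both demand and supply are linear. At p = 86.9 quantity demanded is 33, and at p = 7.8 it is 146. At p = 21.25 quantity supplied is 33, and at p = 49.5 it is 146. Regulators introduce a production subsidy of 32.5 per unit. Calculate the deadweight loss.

Demand slope = (7.8 − 86.9)/(146 − 33) = −0.7, so p = 110 − 0.7q.
Supply slope = (49.5 − 21.25)/(146 − 33) = 0.25, so p = 13 + 0.25q.
Competitive equilibrium: 110 − 0.7q = 13 + 0.25q → q* = 102.1053, p* = 38.5263.
The subsidy lowers effective supply by 32.5: p = 0.25q − 19.5.
New quantity: 110 − 0.7q = 0.25q − 19.5 → q' = 136.3158.
Overproduction Δq = 136.3158 − 102.1053 = 34.2105; wedge = subsidy = 32.5.
DWL = ½ × 34.2105 × 32.5 = 555.92.

555.92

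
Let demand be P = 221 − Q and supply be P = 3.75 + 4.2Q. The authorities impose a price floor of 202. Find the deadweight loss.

1349.08

Competitive equilibrium: 221 − Q = 3.75 + 4.2Q → Q* = 41.77885, P* = 179.22115.
At the floor P = 202, quantity demanded = (221 − 202)/1 = 19.
Sellers' marginal cost at Q' = 19: 3.75 + 4.2·19 = 83.55.
ΔQ = 41.77885 − 19 = 22.77885; wedge = 202 − 83.55 = 118.45.
Welfare loss = ½ × 22.77885 × 118.45 = 1349.08.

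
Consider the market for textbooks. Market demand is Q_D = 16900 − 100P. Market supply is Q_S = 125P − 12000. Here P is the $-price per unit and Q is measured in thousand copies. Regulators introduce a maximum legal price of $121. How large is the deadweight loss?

$7793.40 thousand

In inverse form: demand P = 169 − 0.01Q, supply P = 96 + 0.008Q.
Competitive equilibrium: 169 − 0.01Q = 96 + 0.008Q → Q* = 4055.5556, P* = 128.4444.
At the ceiling P = 121, quantity supplied = (121 − 96)/0.008 = 3125.
Willingness to pay at Q' = 3125: 169 − 0.01·3125 = 137.75.
ΔQ = 4055.5556 − 3125 = 930.5556; wedge = 137.75 − 121 = 16.75.
The triangle = ½ × 930.5556 × 16.75 = $7793.40 thousand.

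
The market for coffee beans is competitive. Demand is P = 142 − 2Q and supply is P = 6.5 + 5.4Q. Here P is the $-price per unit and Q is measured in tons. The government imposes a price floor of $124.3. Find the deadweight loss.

Competitive equilibrium: 142 − 2Q = 6.5 + 5.4Q → Q* = 18.3108, P* = 105.3784.
At the floor P = 124.3, quantity demanded = (142 − 124.3)/2 = 8.85.
Sellers' marginal cost at Q' = 8.85: 6.5 + 5.4·8.85 = 54.29.
ΔQ = 18.3108 − 8.85 = 9.4608; wedge = 124.3 − 54.29 = 70.01.
The triangle = ½ × 9.4608 × 70.01 = $331.18.

$331.18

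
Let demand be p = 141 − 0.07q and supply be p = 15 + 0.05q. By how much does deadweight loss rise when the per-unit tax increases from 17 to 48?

Competitive equilibrium: 141 − 0.07q = 15 + 0.05q → q* = 1050, p* = 67.5.
For a per-unit tax t: Δq = t/0.12, so DWL = ½·t·(t/0.12) = t²/0.24.
At t = 17: DWL = 1204.167. At t = 48: DWL = 9600.
Increase = 9600 − 1204.167 = 8395.83.

8395.83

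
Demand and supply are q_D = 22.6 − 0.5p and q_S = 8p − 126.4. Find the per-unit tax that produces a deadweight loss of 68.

In inverse form: demand p = 45.2 − 2q, supply p = 15.8 + 0.125q.
Competitive equilibrium: 45.2 − 2q = 15.8 + 0.125q → q* = 13.8353, p* = 17.5294.
A tax t gives Δq = t/2.125 and wedge t, so DWL = t²/4.25.
t²/4.25 = 68 → t² = 289 → t = 17.

17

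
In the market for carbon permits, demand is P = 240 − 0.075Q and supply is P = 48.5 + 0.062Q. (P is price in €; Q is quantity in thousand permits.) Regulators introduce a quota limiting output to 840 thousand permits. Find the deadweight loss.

€21313.93 thousand

Competitive equilibrium: 240 − 0.075Q = 48.5 + 0.062Q → Q* = 1397.8102, P* = 135.1642.
At Q = 840: demand price = 240 − 0.075·840 = 177; supply price = 48.5 + 0.062·840 = 100.58.
ΔQ = 1397.8102 − 840 = 557.8102; wedge = 177 − 100.58 = 76.42.
DWL = ½ × 557.8102 × 76.42 = €21313.93 thousand.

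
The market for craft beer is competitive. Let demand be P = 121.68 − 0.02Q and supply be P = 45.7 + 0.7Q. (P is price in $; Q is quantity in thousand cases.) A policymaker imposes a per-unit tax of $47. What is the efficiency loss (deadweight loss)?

$1534.03 thousand

Competitive equilibrium: 121.68 − 0.02Q = 45.7 + 0.7Q → Q* = 105.5278, P* = 119.5694.
With the tax, the buyer price exceeds the seller price by 47: (121.68 − 0.02Q) − (45.7 + 0.7Q) = 47 → Q' = 40.25.
ΔQ = 105.5278 − 40.25 = 65.2778; the wedge equals the tax, 47.
Deadweight loss = ½ × 65.2778 × 47 = $1534.03 thousand.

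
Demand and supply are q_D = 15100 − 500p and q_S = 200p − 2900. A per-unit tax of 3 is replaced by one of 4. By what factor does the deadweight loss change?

In inverse form: demand p = 30.2 − 0.002q, supply p = 14.5 + 0.005q.
Competitive equilibrium: 30.2 − 0.002q = 14.5 + 0.005q → q* = 2242.8571, p* = 25.7143.
For a per-unit tax t: Δq = t/0.007, so DWL = ½·t·(t/0.007) = t²/0.014.
At t = 3: DWL = 642.857. At t = 4: DWL = 1142.857.
Ratio = (4/3)² = 1.778.

1.778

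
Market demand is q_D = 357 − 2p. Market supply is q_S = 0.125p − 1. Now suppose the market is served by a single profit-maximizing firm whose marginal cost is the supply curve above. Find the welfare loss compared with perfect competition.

5.28

In inverse form: demand p = 178.5 − 0.5q, supply p = 8 + 8q.
Competitive equilibrium: 178.5 − 0.5q = 8 + 8q → q* = 20.0588, p* = 168.4706.
Marginal revenue: MR = 178.5 − q. Set MR = MC: 178.5 − q = 8 + 8q → q_m = 18.9444.
Price p_m = 178.5 − 0.5·18.9444 = 169.0278; MC(q_m) = 8 + 8·18.9444 = 159.5552.
Competitive q* = 20.0588, so Δq = 1.1144; wedge = 169.0278 − 159.5552 = 9.4726.
DWL = ½ × 1.1144 × 9.4726 = 5.28.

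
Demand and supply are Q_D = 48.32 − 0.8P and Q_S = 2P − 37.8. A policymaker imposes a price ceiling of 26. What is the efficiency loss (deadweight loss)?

79.21

In inverse form: demand P = 60.4 − 1.25Q, supply P = 18.9 + 0.5Q.
Competitive equilibrium: 60.4 − 1.25Q = 18.9 + 0.5Q → Q* = 23.7143, P* = 30.7571.
At the ceiling P = 26, quantity supplied = (26 − 18.9)/0.5 = 14.2.
Willingness to pay at Q' = 14.2: 60.4 − 1.25·14.2 = 42.65.
ΔQ = 23.7143 − 14.2 = 9.5143; wedge = 42.65 − 26 = 16.65.
Deadweight loss = ½ × 9.5143 × 16.65 = 79.21.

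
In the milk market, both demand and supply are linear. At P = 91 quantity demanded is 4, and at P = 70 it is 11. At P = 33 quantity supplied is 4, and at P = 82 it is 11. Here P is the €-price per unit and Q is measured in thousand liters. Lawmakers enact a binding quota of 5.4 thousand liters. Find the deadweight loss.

Demand slope = (70 − 91)/(11 − 4) = −3, so P = 103 − 3Q.
Supply slope = (82 − 33)/(11 − 4) = 7, so P = 5 + 7Q.
Competitive equilibrium: 103 − 3Q = 5 + 7Q → Q* = 9.8, P* = 73.6.
At Q = 5.4: demand price = 103 − 3·5.4 = 86.8; supply price = 5 + 7·5.4 = 42.8.
ΔQ = 9.8 − 5.4 = 4.4; wedge = 86.8 − 42.8 = 44.
Deadweight loss = ½ × 4.4 × 44 = €96.80 thousand.

€96.80 thousand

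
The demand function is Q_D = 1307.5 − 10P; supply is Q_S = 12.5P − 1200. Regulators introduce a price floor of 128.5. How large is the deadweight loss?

In inverse form: demand P = 130.75 − 0.1Q, supply P = 96 + 0.08Q.
Competitive equilibrium: 130.75 − 0.1Q = 96 + 0.08Q → Q* = 193.0556, P* = 111.4444.
At the floor P = 128.5, quantity demanded = (130.75 − 128.5)/0.1 = 22.5.
Sellers' marginal cost at Q' = 22.5: 96 + 0.08·22.5 = 97.8.
ΔQ = 193.0556 − 22.5 = 170.5556; wedge = 128.5 − 97.8 = 30.7.
Welfare loss = ½ × 170.5556 × 30.7 = 2618.03.

2618.03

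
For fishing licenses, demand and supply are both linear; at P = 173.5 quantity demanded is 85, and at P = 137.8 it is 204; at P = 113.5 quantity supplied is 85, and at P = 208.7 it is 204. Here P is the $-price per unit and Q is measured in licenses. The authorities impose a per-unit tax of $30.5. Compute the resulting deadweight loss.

$422.84

Demand slope = (137.8 − 173.5)/(204 − 85) = −0.3, so P = 199 − 0.3Q.
Supply slope = (208.7 − 113.5)/(204 − 85) = 0.8, so P = 45.5 + 0.8Q.
Competitive equilibrium: 199 − 0.3Q = 45.5 + 0.8Q → Q* = 139.5455, P* = 157.1364.
With the tax, the buyer price exceeds the seller price by 30.5: (199 − 0.3Q) − (45.5 + 0.8Q) = 30.5 → Q' = 111.8182.
ΔQ = 139.5455 − 111.8182 = 27.7273; the wedge equals the tax, 30.5.
Welfare loss = ½ × 27.7273 × 30.5 = $422.84.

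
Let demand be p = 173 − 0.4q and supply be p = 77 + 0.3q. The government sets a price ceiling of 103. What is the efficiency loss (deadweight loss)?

891.75

Competitive equilibrium: 173 − 0.4q = 77 + 0.3q → q* = 137.1429, p* = 118.1429.
At the ceiling p = 103, quantity supplied = (103 − 77)/0.3 = 86.6667.
Willingness to pay at q' = 86.6667: 173 − 0.4·86.6667 = 138.3333.
Δq = 137.1429 − 86.6667 = 50.4762; wedge = 138.3333 − 103 = 35.3333.
Welfare loss = ½ × 50.4762 × 35.3333 = 891.75.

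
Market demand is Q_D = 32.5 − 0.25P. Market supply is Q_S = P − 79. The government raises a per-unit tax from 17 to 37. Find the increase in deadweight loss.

108

In inverse form: demand P = 130 − 4Q, supply P = 79 + Q.
Competitive equilibrium: 130 − 4Q = 79 + Q → Q* = 10.2, P* = 89.2.
For a per-unit tax t: ΔQ = t/5, so DWL = ½·t·(t/5) = t²/10.
At t = 17: DWL = 28.9. At t = 37: DWL = 136.9.
Increase = 136.9 − 28.9 = 108.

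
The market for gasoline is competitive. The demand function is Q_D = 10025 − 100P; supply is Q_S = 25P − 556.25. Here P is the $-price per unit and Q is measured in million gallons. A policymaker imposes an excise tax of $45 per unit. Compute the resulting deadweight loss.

$20250 million

In inverse form: demand P = 100.25 − 0.01Q, supply P = 22.25 + 0.04Q.
Competitive equilibrium: 100.25 − 0.01Q = 22.25 + 0.04Q → Q* = 1560, P* = 84.65.
With the tax, the buyer price exceeds the seller price by 45: (100.25 − 0.01Q) − (22.25 + 0.04Q) = 45 → Q' = 660.
ΔQ = 1560 − 660 = 900; the wedge equals the tax, 45.
The triangle = ½ × 900 × 45 = $20250 million.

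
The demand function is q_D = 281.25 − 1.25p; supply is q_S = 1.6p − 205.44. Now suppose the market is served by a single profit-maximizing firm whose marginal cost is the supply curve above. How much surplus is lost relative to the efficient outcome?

423.28

In inverse form: demand p = 225 − 0.8q, supply p = 128.4 + 0.625q.
Competitive equilibrium: 225 − 0.8q = 128.4 + 0.625q → q* = 67.7895, p* = 170.7684.
Marginal revenue: MR = 225 − 1.6q. Set MR = MC: 225 − 1.6q = 128.4 + 0.625q → q_m = 43.4157.
Price p_m = 225 − 0.8·43.4157 = 190.2674; MC(q_m) = 128.4 + 0.625·43.4157 = 155.5348.
Competitive q* = 67.7895, so Δq = 24.3738; wedge = 190.2674 − 155.5348 = 34.7326.
Deadweight loss = ½ × 24.3738 × 34.7326 = 423.28.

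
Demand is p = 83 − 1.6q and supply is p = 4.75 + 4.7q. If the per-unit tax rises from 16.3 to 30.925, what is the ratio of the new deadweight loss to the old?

Competitive equilibrium: 83 − 1.6q = 4.75 + 4.7q → q* = 12.4206, p* = 63.127.
For a per-unit tax t: Δq = t/6.3, so DWL = ½·t·(t/6.3) = t²/12.6.
At t = 16.3: DWL = 21.087. At t = 30.925: DWL = 75.901.
Ratio = (30.925/16.3)² = 3.600.

3.600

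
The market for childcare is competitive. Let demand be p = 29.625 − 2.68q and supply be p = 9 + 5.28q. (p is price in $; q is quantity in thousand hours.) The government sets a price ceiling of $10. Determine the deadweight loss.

$22.96 thousand

Competitive equilibrium: 29.625 − 2.68q = 9 + 5.28q → q* = 2.5911, p* = 22.6809.
At the ceiling p = 10, quantity supplied = (10 − 9)/5.28 = 0.1894.
Willingness to pay at q' = 0.1894: 29.625 − 2.68·0.1894 = 29.1174.
Δq = 2.5911 − 0.1894 = 2.4017; wedge = 29.1174 − 10 = 19.1174.
DWL = ½ × 2.4017 × 19.1174 = $22.96 thousand.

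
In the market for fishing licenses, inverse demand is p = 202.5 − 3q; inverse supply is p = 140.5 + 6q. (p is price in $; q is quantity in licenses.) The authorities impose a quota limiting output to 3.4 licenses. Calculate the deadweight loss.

$54.78

Competitive equilibrium: 202.5 − 3q = 140.5 + 6q → q* = 6.8889, p* = 181.8333.
At q = 3.4: demand price = 202.5 − 3·3.4 = 192.3; supply price = 140.5 + 6·3.4 = 160.9.
Δq = 6.8889 − 3.4 = 3.4889; wedge = 192.3 − 160.9 = 31.4.
The triangle = ½ × 3.4889 × 31.4 = $54.78.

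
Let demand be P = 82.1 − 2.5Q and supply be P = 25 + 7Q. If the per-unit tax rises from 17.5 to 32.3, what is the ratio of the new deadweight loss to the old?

Competitive equilibrium: 82.1 − 2.5Q = 25 + 7Q → Q* = 6.0105, P* = 67.0737.
For a per-unit tax t: ΔQ = t/9.5, so DWL = ½·t·(t/9.5) = t²/19.
At t = 17.5: DWL = 16.118. At t = 32.3: DWL = 54.91.
Ratio = (32.3/17.5)² = 3.407.

3.407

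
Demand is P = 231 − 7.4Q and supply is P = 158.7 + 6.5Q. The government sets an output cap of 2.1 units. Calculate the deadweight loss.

Competitive equilibrium: 231 − 7.4Q = 158.7 + 6.5Q → Q* = 5.2014, P* = 192.5094.
At Q = 2.1: demand price = 231 − 7.4·2.1 = 215.46; supply price = 158.7 + 6.5·2.1 = 172.35.
ΔQ = 5.2014 − 2.1 = 3.1014; wedge = 215.46 − 172.35 = 43.11.
DWL = ½ × 3.1014 × 43.11 = 66.85.

66.85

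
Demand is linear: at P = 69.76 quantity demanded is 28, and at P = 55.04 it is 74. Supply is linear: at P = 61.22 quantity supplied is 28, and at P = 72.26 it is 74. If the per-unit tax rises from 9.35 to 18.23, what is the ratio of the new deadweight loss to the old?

3.801

Demand slope = (55.04 − 69.76)/(74 − 28) = −0.32, so P = 78.72 − 0.32Q.
Supply slope = (72.26 − 61.22)/(74 − 28) = 0.24, so P = 54.5 + 0.24Q.
Competitive equilibrium: 78.72 − 0.32Q = 54.5 + 0.24Q → Q* = 43.25, P* = 64.88.
For a per-unit tax t: ΔQ = t/0.56, so DWL = ½·t·(t/0.56) = t²/1.12.
At t = 9.35: DWL = 78.056. At t = 18.23: DWL = 296.726.
Ratio = (18.23/9.35)² = 3.801.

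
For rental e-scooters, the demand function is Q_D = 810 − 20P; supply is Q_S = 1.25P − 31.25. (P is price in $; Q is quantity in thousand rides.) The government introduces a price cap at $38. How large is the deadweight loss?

$1.68 thousand

In inverse form: demand P = 40.5 − 0.05Q, supply P = 25 + 0.8Q.
Competitive equilibrium: 40.5 − 0.05Q = 25 + 0.8Q → Q* = 18.2353, P* = 39.5882.
At the ceiling P = 38, quantity supplied = (38 − 25)/0.8 = 16.25.
Willingness to pay at Q' = 16.25: 40.5 − 0.05·16.25 = 39.6875.
ΔQ = 18.2353 − 16.25 = 1.9853; wedge = 39.6875 − 38 = 1.6875.
The triangle = ½ × 1.9853 × 1.6875 = $1.68 thousand.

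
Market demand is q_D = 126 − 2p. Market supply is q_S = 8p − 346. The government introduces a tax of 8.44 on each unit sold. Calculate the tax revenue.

In inverse form: demand p = 63 − 0.5q, supply p = 43.25 + 0.125q.
Competitive equilibrium: 63 − 0.5q = 43.25 + 0.125q → q* = 31.6, p* = 47.2.
With the tax, the buyer price exceeds the seller price by 8.44: (63 − 0.5q) − (43.25 + 0.125q) = 8.44 → q' = 18.096.
Tax revenue = 8.44 × 18.096 = 152.73.

152.73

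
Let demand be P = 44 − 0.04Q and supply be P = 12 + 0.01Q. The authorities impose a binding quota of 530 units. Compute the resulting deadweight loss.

302.50

Competitive equilibrium: 44 − 0.04Q = 12 + 0.01Q → Q* = 640, P* = 18.4.
At Q = 530: demand price = 44 − 0.04·530 = 22.8; supply price = 12 + 0.01·530 = 17.3.
ΔQ = 640 − 530 = 110; wedge = 22.8 − 17.3 = 5.5.
Welfare loss = ½ × 110 × 5.5 = 302.50.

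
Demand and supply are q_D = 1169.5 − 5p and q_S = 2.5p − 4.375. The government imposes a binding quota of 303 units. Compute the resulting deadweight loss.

In inverse form: demand p = 233.9 − 0.2q, supply p = 1.75 + 0.4q.
Competitive equilibrium: 233.9 − 0.2q = 1.75 + 0.4q → q* = 386.9167, p* = 156.5167.
At q = 303: demand price = 233.9 − 0.2·303 = 173.3; supply price = 1.75 + 0.4·303 = 122.95.
Δq = 386.9167 − 303 = 83.9167; wedge = 173.3 − 122.95 = 50.35.
The triangle = ½ × 83.9167 × 50.35 = 2112.60.

2112.60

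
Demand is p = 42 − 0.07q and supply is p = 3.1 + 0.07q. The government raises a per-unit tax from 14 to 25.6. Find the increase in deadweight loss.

Competitive equilibrium: 42 − 0.07q = 3.1 + 0.07q → q* = 277.8571, p* = 22.55.
For a per-unit tax t: Δq = t/0.14, so DWL = ½·t·(t/0.14) = t²/0.28.
At t = 14: DWL = 700. At t = 25.6: DWL = 2340.571.
Increase = 2340.571 − 700 = 1640.57.

1640.57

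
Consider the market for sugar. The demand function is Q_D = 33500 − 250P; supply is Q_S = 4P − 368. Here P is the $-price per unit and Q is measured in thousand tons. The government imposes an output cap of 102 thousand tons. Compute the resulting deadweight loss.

In inverse form: demand P = 134 − 0.004Q, supply P = 92 + 0.25Q.
Competitive equilibrium: 134 − 0.004Q = 92 + 0.25Q → Q* = 165.3543, P* = 133.3386.
At Q = 102: demand price = 134 − 0.004·102 = 133.592; supply price = 92 + 0.25·102 = 117.5.
ΔQ = 165.3543 − 102 = 63.3543; wedge = 133.592 − 117.5 = 16.092.
Welfare loss = ½ × 63.3543 × 16.092 = $509.75 thousand.

$509.75 thousand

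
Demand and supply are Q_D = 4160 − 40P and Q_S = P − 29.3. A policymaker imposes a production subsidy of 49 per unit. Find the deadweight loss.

In inverse form: demand P = 104 − 0.025Q, supply P = 29.3 + Q.
Competitive equilibrium: 104 − 0.025Q = 29.3 + Q → Q* = 72.878, P* = 102.178.
The subsidy lowers effective supply by 49: P = Q − 19.7.
New quantity: 104 − 0.025Q = Q − 19.7 → Q' = 120.6829.
Overproduction ΔQ = 120.6829 − 72.878 = 47.8049; wedge = subsidy = 49.
DWL = ½ × 47.8049 × 49 = 1171.22.

1171.22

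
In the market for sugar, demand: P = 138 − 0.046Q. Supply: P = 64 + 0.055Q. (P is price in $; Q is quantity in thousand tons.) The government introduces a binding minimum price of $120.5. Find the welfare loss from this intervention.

$6265.63 thousand

Competitive equilibrium: 138 − 0.046Q = 64 + 0.055Q → Q* = 732.67327, P* = 104.29703.
At the floor P = 120.5, quantity demanded = (138 − 120.5)/0.046 = 380.43478.
Sellers' marginal cost at Q' = 380.43478: 64 + 0.055·380.43478 = 84.92391.
ΔQ = 732.67327 − 380.43478 = 352.23849; wedge = 120.5 − 84.92391 = 35.57609.
Welfare loss = ½ × 352.23849 × 35.57609 = $6265.63 thousand.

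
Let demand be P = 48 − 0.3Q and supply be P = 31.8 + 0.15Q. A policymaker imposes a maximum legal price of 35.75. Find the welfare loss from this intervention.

21.025

Competitive equilibrium: 48 − 0.3Q = 31.8 + 0.15Q → Q* = 36, P* = 37.2.
At the ceiling P = 35.75, quantity supplied = (35.75 − 31.8)/0.15 = 26.3333.
Willingness to pay at Q' = 26.3333: 48 − 0.3·26.3333 = 40.1.
ΔQ = 36 − 26.3333 = 9.6667; wedge = 40.1 − 35.75 = 4.35.
Deadweight loss = ½ × 9.6667 × 4.35 = 21.025.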